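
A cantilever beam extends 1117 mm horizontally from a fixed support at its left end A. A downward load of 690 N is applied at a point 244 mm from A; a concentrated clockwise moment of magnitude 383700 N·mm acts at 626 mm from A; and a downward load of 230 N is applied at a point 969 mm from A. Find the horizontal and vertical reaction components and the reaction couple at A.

ΣF_x = 0: A_x = 0.
ΣF_y = 0: A_y − 690 − 230 = 0 → A_y = 920.0 N.
ΣM about A: M_A − 690·244 − 383700 − 230·969 = 0 → M_A = 774900 N·mm.

A_x = 0, A_y = 920.0 N, M_A = 774900 N·mm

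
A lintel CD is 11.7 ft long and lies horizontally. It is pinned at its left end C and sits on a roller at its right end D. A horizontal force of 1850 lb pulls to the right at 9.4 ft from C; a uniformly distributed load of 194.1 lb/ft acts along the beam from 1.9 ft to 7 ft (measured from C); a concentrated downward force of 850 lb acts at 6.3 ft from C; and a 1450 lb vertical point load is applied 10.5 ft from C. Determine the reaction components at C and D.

Resultant of the distributed load: 194.1 × 5.1 = 989.91 lb at 4.45 ft from C.
Taking moments about C: D_y·11.7 − (194.1·5.1)·4.45 − 850·6.3 − 1450·10.5 = 0 → D_y = 24985.0995/11.7 = 2135.48 ≈ 2135 lb.
ΣF_y = 0: C_y + 2135.48 − 194.1·5.1 − 850 − 1450 = 0 → C_y = 1154 lb.
ΣF_x = 0: C_x + 1850 = 0 → C_x = -1850 lb.

C_x = -1850 lb, C_y = 1154 lb, D_y = 2135 lb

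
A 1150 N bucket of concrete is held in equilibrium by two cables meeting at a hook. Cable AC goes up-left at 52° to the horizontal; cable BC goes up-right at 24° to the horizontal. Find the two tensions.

T_AC = 1083 N, T_BC = 729.7 N

ΣF_x = 0: −T_AC·cos52° + T_BC·cos24° = 0 → T_BC = 0.673925·T_AC.
ΣF_y = 0: T_AC·sin52° + T_BC·sin24° = 1150.
Substitute: T_AC·(0.788011 + 0.673925·0.406737) = 1150 → T_AC = 1082.74 ≈ 1083 N.
Then T_BC = 0.673925 × 1082.74 = 729.7 N.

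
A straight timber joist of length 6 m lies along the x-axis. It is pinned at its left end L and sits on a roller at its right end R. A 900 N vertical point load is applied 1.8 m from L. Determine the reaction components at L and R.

L_x = 0, L_y = 630.0 N, R_y = 270.0 N

ΣM about L: R_y·6 − 900·1.8 = 0 → R_y = 1620/6 = 270.0 N.
ΣF_y = 0: L_y + 270 − 900 = 0 → L_y = 630.0 N.
ΣF_x = 0: no horizontal applied forces, so L_x = 0.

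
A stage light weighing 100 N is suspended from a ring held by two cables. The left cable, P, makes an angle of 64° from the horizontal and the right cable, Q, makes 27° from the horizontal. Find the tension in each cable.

ΣF_x = 0: −T_P·cos64° + T_Q·cos27° = 0 → T_Q = 0.491995·T_P.
ΣF_y = 0: T_P·sin64° + T_Q·sin27° = 100.
Substitute: T_P·(0.898794 + 0.491995·0.45399) = 100 → T_P = 89.1143 ≈ 89.11 N.
Then T_Q = 0.491995 × 89.1143 = 43.84 N.

T_P = 89.11 N, T_Q = 43.84 N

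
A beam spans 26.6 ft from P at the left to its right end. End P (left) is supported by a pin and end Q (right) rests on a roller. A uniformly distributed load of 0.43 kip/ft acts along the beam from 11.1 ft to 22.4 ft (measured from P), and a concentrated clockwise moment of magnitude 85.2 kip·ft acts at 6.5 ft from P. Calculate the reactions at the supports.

P_x = 0, P_y = -1.404 kip, Q_y = 6.263 kip

Resultant of the distributed load: 0.43 × 11.3 = 4.859 kip at 16.75 ft from P.
Taking moments about P: Q_y·26.6 − (0.43·11.3)·16.75 − 85.2 = 0 → Q_y = 166.58825/26.6 = 6.26272 ≈ 6.263 kip.
ΣF_y = 0: P_y + 6.26272 − 0.43·11.3 = 0 → P_y = -1.404 kip.
ΣF_x = 0: no horizontal applied forces, so P_x = 0.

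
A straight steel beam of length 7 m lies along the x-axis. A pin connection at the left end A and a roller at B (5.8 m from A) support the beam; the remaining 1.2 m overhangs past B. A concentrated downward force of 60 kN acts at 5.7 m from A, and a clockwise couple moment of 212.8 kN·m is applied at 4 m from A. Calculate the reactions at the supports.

Taking moments about A: B_y·5.8 − 60·5.7 − 212.8 = 0 → B_y = 554.8/5.8 = 95.6552 ≈ 95.66 kN.
ΣF_y = 0: A_y + 95.6552 − 60 = 0 → A_y = -35.66 kN.
ΣF_x = 0: no horizontal applied forces, so A_x = 0.

A_x = 0, A_y = -35.66 kN, B_y = 95.66 kN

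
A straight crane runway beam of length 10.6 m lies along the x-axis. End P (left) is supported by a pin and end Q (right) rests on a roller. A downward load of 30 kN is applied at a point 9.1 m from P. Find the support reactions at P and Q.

P_x = 0, P_y = 4.245 kN, Q_y = 25.75 kN

ΣM about P: Q_y·10.6 − 30·9.1 = 0 → Q_y = 273/10.6 = 25.7547 ≈ 25.75 kN.
ΣF_y = 0: P_y + 25.7547 − 30 = 0 → P_y = 4.245 kN.
ΣF_x = 0: no horizontal applied forces, so P_x = 0.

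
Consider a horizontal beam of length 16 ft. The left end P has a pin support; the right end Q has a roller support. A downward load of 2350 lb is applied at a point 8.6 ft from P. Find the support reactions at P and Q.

Taking moments about P: Q_y·16 − 2350·8.6 = 0 → Q_y = 20210/16 = 1263.12 ≈ 1263 lb.
ΣF_y = 0: P_y + 1263.12 − 2350 = 0 → P_y = 1087 lb.
ΣF_x = 0: no horizontal applied forces, so P_x = 0.

P_x = 0, P_y = 1087 lb, Q_y = 1263 lb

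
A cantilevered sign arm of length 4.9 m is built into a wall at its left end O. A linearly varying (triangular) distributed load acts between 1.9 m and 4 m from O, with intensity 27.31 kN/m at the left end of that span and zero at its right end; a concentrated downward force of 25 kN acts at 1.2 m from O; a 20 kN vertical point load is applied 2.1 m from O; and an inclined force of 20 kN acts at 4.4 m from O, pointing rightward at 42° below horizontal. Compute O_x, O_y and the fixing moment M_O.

Resultant of the triangular load: ½ × 27.31 × 2.1 = 28.6755 kN, acting at 2.6 m from O (one-third of the span from the peak).
ΣF_x = 0: O_x + 20·cos42° = 0 → O_x = -14.86 kN.
ΣF_y = 0: O_y − ½·27.31·2.1 − 25 − 20 − 20·sin42° = 0 → O_y = 87.06 kN.
ΣM about O: M_O − (½·27.31·2.1)·2.6 − 25·1.2 − 20·2.1 − 20·sin42°·4.4 = 0 → M_O = 205.4 kN·m.

O_x = -14.86 kN, O_y = 87.06 kN, M_O = 205.4 kN·m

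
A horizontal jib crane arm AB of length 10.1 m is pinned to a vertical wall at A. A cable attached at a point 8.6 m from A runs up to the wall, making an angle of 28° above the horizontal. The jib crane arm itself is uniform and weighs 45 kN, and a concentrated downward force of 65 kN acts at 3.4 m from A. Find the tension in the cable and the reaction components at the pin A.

T = 111.0 kN, A_x = 98.03 kN, A_y = 57.88 kN

ΣM about A: T·sin28°·8.6 − 45·5.05 − 65·3.4 = 0 → T = 448.25/(8.6·0.469472) = 111.023 ≈ 111.0 kN.
ΣF_x = 0: A_x − T·cos28° = 0 → A_x = 111.023 × 0.882948 = 98.03 kN.
ΣF_y = 0: A_y + T·sin28° − 45 − 65 = 0 → A_y = 110 − 111.023 × 0.469472 = 57.88 kN.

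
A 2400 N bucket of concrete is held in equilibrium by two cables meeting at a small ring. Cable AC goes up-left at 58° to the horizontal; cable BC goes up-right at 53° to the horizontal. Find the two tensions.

ΣF_x = 0: −T_AC·cos58° + T_BC·cos53° = 0 → T_BC = 0.880535·T_AC.
ΣF_y = 0: T_AC·sin58° + T_BC·sin53° = 2400.
Substitute: T_AC·(0.848048 + 0.880535·0.798636) = 2400 → T_AC = 1547.11 ≈ 1547 N.
Then T_BC = 0.880535 × 1547.11 = 1362 N.

T_AC = 1547 N, T_BC = 1362 N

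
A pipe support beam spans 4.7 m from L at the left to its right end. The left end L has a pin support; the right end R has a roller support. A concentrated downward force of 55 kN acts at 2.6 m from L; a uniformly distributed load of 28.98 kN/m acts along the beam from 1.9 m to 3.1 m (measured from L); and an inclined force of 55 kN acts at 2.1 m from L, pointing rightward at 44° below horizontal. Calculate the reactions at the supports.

Resultant of the distributed load: 28.98 × 1.2 = 34.776 kN at 2.5 m from L.
Taking moments about L: R_y·4.7 − 55·2.6 − (28.98·1.2)·2.5 − 55·sin44°·2.1 = 0 → R_y = 310.173/4.7 = 65.9943 ≈ 65.99 kN.
ΣF_y = 0: L_y + 65.9943 − 55 − 28.98·1.2 − 55·sin44° = 0 → L_y = 61.99 kN.
ΣF_x = 0: L_x + 55·cos44° = 0 → L_x = -39.56 kN.

L_x = -39.56 kN, L_y = 61.99 kN, R_y = 65.99 kN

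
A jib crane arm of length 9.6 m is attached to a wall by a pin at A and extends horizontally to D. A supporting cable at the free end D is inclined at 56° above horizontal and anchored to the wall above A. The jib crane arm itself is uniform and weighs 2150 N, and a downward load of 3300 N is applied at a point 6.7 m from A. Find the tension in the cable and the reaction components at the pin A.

T = 4075 N, A_x = 2279 N, A_y = 2072 N

ΣM about A: T·sin56°·9.6 − 2150·4.8 − 3300·6.7 = 0 → T = 32430/(9.6·0.829038) = 4074.75 ≈ 4075 N.
ΣF_x = 0: A_x − T·cos56° = 0 → A_x = 4074.75 × 0.559193 = 2279 N.
ΣF_y = 0: A_y + T·sin56° − 2150 − 3300 = 0 → A_y = 5450 − 4074.75 × 0.829038 = 2072 N.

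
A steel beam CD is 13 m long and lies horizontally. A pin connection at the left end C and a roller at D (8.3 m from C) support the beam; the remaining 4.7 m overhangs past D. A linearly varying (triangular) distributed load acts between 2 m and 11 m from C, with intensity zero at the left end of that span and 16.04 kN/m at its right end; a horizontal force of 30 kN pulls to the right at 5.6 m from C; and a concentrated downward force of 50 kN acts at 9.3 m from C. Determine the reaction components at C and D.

Resultant of the triangular load: ½ × 16.04 × 9 = 72.18 kN, acting at 8 m from C (one-third of the span from the peak).
Taking moments about C: D_y·8.3 − (½·16.04·9)·8 − 50·9.3 = 0 → D_y = 1042.44/8.3 = 125.595 ≈ 125.6 kN.
ΣF_y = 0: C_y + 125.595 − ½·16.04·9 − 50 = 0 → C_y = -3.415 kN.
ΣF_x = 0: C_x + 30 = 0 → C_x = -30.00 kN.

C_x = -30.00 kN, C_y = -3.415 kN, D_y = 125.6 kN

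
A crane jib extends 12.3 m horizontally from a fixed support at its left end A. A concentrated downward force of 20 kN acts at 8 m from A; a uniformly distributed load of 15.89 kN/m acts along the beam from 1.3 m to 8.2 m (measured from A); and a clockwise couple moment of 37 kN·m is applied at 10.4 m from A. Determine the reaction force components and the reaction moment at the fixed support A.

Resultant of the distributed load: 15.89 × 6.9 = 109.641 kN at 4.75 m from A.
ΣF_x = 0: A_x = 0.
ΣF_y = 0: A_y − 20 − 15.89·6.9 = 0 → A_y = 129.6 kN.
ΣM about A: M_A − 20·8 − (15.89·6.9)·4.75 − 37 = 0 → M_A = 717.8 kN·m.

A_x = 0, A_y = 129.6 kN, M_A = 717.8 kN·m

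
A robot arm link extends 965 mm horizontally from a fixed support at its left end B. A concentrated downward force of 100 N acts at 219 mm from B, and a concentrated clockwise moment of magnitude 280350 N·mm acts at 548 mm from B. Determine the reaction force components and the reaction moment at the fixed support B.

B_x = 0, B_y = 100.0 N, M_B = 302200 N·mm

ΣF_x = 0: B_x = 0.
ΣF_y = 0: B_y − 100 = 0 → B_y = 100.0 N.
ΣM about B: M_B − 100·219 − 280350 = 0 → M_B = 302200 N·mm.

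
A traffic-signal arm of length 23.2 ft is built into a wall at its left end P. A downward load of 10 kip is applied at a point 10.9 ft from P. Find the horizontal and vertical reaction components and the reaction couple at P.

P_x = 0, P_y = 10.00 kip, M_P = 109.0 kip·ft

ΣF_x = 0: P_x = 0.
ΣF_y = 0: P_y − 10 = 0 → P_y = 10.00 kip.
ΣM about P: M_P − 10·10.9 = 0 → M_P = 109.0 kip·ft.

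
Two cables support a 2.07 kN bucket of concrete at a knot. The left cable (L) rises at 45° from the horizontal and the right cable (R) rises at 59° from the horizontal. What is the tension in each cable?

T_L = 1.099 kN, T_R = 1.509 kN

ΣF_x = 0: −T_L·cos45° + T_R·cos59° = 0 → T_R = 1.37292·T_L.
ΣF_y = 0: T_L·sin45° + T_R·sin59° = 2.07.
Substitute: T_L·(0.707107 + 1.37292·0.857167) = 2.07 → T_L = 1.09877 ≈ 1.099 kN.
Then T_R = 1.37292 × 1.09877 = 1.509 kN.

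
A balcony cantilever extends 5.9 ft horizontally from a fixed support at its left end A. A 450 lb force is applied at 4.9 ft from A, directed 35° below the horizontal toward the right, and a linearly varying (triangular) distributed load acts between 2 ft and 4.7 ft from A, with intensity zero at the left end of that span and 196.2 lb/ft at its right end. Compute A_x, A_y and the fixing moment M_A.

Resultant of the triangular load: ½ × 196.2 × 2.7 = 264.87 lb, acting at 3.8 ft from A (one-third of the span from the peak).
ΣF_x = 0: A_x + 450·cos35° = 0 → A_x = -368.6 lb.
ΣF_y = 0: A_y − 450·sin35° − ½·196.2·2.7 = 0 → A_y = 523.0 lb.
ΣM about A: M_A − 450·sin35°·4.9 − (½·196.2·2.7)·3.8 = 0 → M_A = 2271 lb·ft.

A_x = -368.6 lb, A_y = 523.0 lb, M_A = 2271 lb·ft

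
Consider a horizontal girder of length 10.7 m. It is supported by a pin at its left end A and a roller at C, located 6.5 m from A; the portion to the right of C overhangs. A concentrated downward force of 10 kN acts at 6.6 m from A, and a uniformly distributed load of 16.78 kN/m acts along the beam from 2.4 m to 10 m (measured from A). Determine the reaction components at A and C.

Resultant of the distributed load: 16.78 × 7.6 = 127.528 kN at 6.2 m from A.
Taking moments about A: C_y·6.5 − 10·6.6 − (16.78·7.6)·6.2 = 0 → C_y = 856.6736/6.5 = 131.796 ≈ 131.8 kN.
ΣF_y = 0: A_y + 131.796 − 10 − 16.78·7.6 = 0 → A_y = 5.732 kN.
ΣF_x = 0: no horizontal applied forces, so A_x = 0.

A_x = 0, A_y = 5.732 kN, C_y = 131.8 kN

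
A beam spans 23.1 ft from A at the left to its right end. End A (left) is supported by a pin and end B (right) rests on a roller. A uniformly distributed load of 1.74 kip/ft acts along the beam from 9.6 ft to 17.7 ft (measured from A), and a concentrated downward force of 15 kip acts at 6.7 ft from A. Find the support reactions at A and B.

Resultant of the distributed load: 1.74 × 8.1 = 14.094 kip at 13.65 ft from A.
Taking moments about A: B_y·23.1 − (1.74·8.1)·13.65 − 15·6.7 = 0 → B_y = 292.8831/23.1 = 12.6789 ≈ 12.68 kip.
ΣF_y = 0: A_y + 12.6789 − 1.74·8.1 − 15 = 0 → A_y = 16.42 kip.
ΣF_x = 0: no horizontal applied forces, so A_x = 0.

A_x = 0, A_y = 16.42 kip, B_y = 12.68 kip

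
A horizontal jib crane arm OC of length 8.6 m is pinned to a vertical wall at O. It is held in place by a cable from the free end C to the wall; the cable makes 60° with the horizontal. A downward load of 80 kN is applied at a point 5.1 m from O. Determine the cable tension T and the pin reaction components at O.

ΣM about O: T·sin60°·8.6 − 80·5.1 = 0 → T = 408/(8.6·0.866025) = 54.7812 ≈ 54.78 kN.
ΣF_x = 0: O_x − T·cos60° = 0 → O_x = 54.7812 × 0.5 = 27.39 kN.
ΣF_y = 0: O_y + T·sin60° − 80 = 0 → O_y = 80 − 54.7812 × 0.866025 = 32.56 kN.

T = 54.78 kN, O_x = 27.39 kN, O_y = 32.56 kN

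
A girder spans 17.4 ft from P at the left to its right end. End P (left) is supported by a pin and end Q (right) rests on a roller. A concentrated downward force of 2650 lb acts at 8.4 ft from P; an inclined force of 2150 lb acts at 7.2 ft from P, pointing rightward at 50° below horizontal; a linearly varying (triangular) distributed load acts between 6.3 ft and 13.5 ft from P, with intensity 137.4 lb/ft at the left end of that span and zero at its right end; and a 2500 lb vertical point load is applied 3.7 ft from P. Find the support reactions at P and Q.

P_x = -1382 lb, P_y = 4552 lb, Q_y = 2740 lb

Resultant of the triangular load: ½ × 137.4 × 7.2 = 494.64 lb, acting at 8.7 ft from P (one-third of the span from the peak).
ΣM about P: Q_y·17.4 − 2650·8.4 − 2150·sin50°·7.2 − (½·137.4·7.2)·8.7 − 2500·3.7 = 0 → Q_y = 47671.7/17.4 = 2739.75 ≈ 2740 lb.
ΣF_y = 0: P_y + 2739.75 − 2650 − 2150·sin50° − ½·137.4·7.2 − 2500 = 0 → P_y = 4552 lb.
ΣF_x = 0: P_x + 2150·cos50° = 0 → P_x = -1382 lb.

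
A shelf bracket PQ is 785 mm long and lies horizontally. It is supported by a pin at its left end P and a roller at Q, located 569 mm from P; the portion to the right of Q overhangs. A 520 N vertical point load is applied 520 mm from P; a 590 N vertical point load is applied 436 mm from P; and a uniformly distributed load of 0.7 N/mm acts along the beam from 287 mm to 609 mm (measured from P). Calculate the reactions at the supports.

Resultant of the distributed load: 0.7 × 322 = 225.4 N at 448 mm from P.
ΣM about P: Q_y·569 − 520·520 − 590·436 − (0.7·322)·448 = 0 → Q_y = 628619.2/569 = 1104.78 ≈ 1105 N.
ΣF_y = 0: P_y + 1104.78 − 520 − 590 − 0.7·322 = 0 → P_y = 230.6 N.
ΣF_x = 0: no horizontal applied forces, so P_x = 0.

P_x = 0, P_y = 230.6 N, Q_y = 1105 N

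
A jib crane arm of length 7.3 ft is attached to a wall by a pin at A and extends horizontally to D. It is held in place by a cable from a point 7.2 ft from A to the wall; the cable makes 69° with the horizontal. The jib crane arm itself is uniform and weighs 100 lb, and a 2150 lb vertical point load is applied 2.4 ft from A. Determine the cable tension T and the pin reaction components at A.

ΣM about A: T·sin69°·7.2 − 100·3.65 − 2150·2.4 = 0 → T = 5525/(7.2·0.93358) = 821.955 ≈ 822.0 lb.
ΣF_x = 0: A_x − T·cos69° = 0 → A_x = 821.955 × 0.358368 = 294.6 lb.
ΣF_y = 0: A_y + T·sin69° − 100 − 2150 = 0 → A_y = 2250 − 821.955 × 0.93358 = 1483 lb.

T = 822.0 lb, A_x = 294.6 lb, A_y = 1483 lb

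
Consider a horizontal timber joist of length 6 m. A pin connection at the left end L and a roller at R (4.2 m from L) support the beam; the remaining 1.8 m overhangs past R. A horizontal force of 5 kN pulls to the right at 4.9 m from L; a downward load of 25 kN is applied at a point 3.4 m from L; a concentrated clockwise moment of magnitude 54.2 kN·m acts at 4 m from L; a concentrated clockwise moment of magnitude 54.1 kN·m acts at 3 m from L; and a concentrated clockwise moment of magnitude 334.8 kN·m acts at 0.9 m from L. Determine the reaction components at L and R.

ΣM about L: R_y·4.2 − 25·3.4 − 54.2 − 54.1 − 334.8 = 0 → R_y = 528.1/4.2 = 125.738 ≈ 125.7 kN.
ΣF_y = 0: L_y + 125.738 − 25 = 0 → L_y = -100.7 kN.
ΣF_x = 0: L_x + 5 = 0 → L_x = -5.000 kN.

L_x = -5.000 kN, L_y = -100.7 kN, R_y = 125.7 kN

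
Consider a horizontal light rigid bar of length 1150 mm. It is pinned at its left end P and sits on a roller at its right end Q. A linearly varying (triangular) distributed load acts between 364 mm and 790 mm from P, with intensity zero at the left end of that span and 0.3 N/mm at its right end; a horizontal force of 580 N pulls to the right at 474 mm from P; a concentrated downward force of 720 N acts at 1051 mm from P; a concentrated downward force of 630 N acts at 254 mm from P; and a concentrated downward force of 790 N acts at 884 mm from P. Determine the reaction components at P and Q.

P_x = -580.0 N, P_y = 763.5 N, Q_y = 1440 N

Resultant of the triangular load: ½ × 0.3 × 426 = 63.9 N, acting at 648 mm from P (one-third of the span from the peak).
ΣM about P: Q_y·1150 − (½·0.3·426)·648 − 720·1051 − 630·254 − 790·884 = 0 → Q_y = 1656507.2/1150 = 1440.44 ≈ 1440 N.
ΣF_y = 0: P_y + 1440.44 − ½·0.3·426 − 720 − 630 − 790 = 0 → P_y = 763.5 N.
ΣF_x = 0: P_x + 580 = 0 → P_x = -580.0 N.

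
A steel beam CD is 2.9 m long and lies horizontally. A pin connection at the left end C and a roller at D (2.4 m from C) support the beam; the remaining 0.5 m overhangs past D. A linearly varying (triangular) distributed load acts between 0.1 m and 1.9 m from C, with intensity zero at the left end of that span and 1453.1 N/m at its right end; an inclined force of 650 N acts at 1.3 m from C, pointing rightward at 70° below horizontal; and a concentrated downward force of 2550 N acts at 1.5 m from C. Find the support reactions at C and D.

C_x = -222.3 N, C_y = 1836 N, D_y = 2633 N

Resultant of the triangular load: ½ × 1453.1 × 1.8 = 1307.79 N, acting at 1.3 m from C (one-third of the span from the peak).
Taking moments about C: D_y·2.4 − (½·1453.1·1.8)·1.3 − 650·sin70°·1.3 − 2550·1.5 = 0 → D_y = 6319.17/2.4 = 2632.99 ≈ 2633 N.
ΣF_y = 0: C_y + 2632.99 − ½·1453.1·1.8 − 650·sin70° − 2550 = 0 → C_y = 1836 N.
ΣF_x = 0: C_x + 650·cos70° = 0 → C_x = -222.3 N.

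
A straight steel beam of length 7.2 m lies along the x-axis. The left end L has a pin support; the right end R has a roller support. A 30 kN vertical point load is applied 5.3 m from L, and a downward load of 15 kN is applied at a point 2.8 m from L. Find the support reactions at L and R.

Moments about L: R_y·7.2 − 30·5.3 − 15·2.8 = 0 → R_y = 201/7.2 = 27.9167 ≈ 27.92 kN.
ΣF_y = 0: L_y + 27.9167 − 30 − 15 = 0 → L_y = 17.08 kN.
ΣF_x = 0: no horizontal applied forces, so L_x = 0.

L_x = 0, L_y = 17.08 kN, R_y = 27.92 kN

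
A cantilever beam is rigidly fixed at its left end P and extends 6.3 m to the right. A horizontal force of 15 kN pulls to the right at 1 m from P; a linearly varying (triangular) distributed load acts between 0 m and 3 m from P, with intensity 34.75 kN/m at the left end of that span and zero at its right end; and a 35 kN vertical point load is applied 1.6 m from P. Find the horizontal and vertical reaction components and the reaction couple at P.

Resultant of the triangular load: ½ × 34.75 × 3 = 52.125 kN, acting at 1 m from P (one-third of the span from the peak).
ΣF_x = 0: P_x + 15 = 0 → P_x = -15.00 kN.
ΣF_y = 0: P_y − ½·34.75·3 − 35 = 0 → P_y = 87.12 kN.
ΣM about P: M_P − (½·34.75·3)·1 − 35·1.6 = 0 → M_P = 108.1 kN·m.

P_x = -15.00 kN, P_y = 87.12 kN, M_P = 108.1 kN·m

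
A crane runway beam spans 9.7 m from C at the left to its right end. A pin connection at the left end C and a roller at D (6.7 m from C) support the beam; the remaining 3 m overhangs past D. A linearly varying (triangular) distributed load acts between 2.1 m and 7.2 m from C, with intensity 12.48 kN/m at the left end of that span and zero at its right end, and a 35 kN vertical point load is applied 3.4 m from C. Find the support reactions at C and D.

C_x = 0, C_y = 31.01 kN, D_y = 35.81 kN

Resultant of the triangular load: ½ × 12.48 × 5.1 = 31.824 kN, acting at 3.8 m from C (one-third of the span from the peak).
Taking moments about C: D_y·6.7 − (½·12.48·5.1)·3.8 − 35·3.4 = 0 → D_y = 239.9312/6.7 = 35.8106 ≈ 35.81 kN.
ΣF_y = 0: C_y + 35.8106 − ½·12.48·5.1 − 35 = 0 → C_y = 31.01 kN.
ΣF_x = 0: no horizontal applied forces, so C_x = 0.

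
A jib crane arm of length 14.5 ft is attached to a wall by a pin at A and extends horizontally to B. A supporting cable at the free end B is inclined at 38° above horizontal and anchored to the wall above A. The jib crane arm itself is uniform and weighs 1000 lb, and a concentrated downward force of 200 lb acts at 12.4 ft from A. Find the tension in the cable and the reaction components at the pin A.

T = 1090 lb, A_x = 858.9 lb, A_y = 529.0 lb

ΣM about A: T·sin38°·14.5 − 1000·7.25 − 200·12.4 = 0 → T = 9730/(14.5·0.615661) = 1089.94 ≈ 1090 lb.
ΣF_x = 0: A_x − T·cos38° = 0 → A_x = 1089.94 × 0.788011 = 858.9 lb.
ΣF_y = 0: A_y + T·sin38° − 1000 − 200 = 0 → A_y = 1200 − 1089.94 × 0.615661 = 529.0 lb.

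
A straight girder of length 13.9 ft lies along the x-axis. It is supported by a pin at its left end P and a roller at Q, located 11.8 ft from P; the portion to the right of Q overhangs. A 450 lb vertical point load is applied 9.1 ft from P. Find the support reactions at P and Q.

Taking moments about P: Q_y·11.8 − 450·9.1 = 0 → Q_y = 4095/11.8 = 347.034 ≈ 347.0 lb.
ΣF_y = 0: P_y + 347.034 − 450 = 0 → P_y = 103.0 lb.
ΣF_x = 0: no horizontal applied forces, so P_x = 0.

P_x = 0, P_y = 103.0 lb, Q_y = 347.0 lb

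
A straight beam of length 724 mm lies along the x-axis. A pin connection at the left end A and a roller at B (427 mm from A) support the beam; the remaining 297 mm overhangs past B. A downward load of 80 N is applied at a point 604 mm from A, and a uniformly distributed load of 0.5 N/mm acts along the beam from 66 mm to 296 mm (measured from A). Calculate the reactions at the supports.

A_x = 0, A_y = 33.09 N, B_y = 161.9 N

Resultant of the distributed load: 0.5 × 230 = 115 N at 181 mm from A.
Moments about A: B_y·427 − 80·604 − (0.5·230)·181 = 0 → B_y = 69135/427 = 161.909 ≈ 161.9 N.
ΣF_y = 0: A_y + 161.909 − 80 − 0.5·230 = 0 → A_y = 33.09 N.
ΣF_x = 0: no horizontal applied forces, so A_x = 0.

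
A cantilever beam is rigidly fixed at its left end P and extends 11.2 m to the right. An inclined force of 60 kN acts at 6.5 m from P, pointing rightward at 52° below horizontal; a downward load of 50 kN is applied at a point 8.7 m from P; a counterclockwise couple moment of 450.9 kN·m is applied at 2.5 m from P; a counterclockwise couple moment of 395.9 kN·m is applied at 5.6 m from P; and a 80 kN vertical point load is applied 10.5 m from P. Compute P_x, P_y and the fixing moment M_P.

ΣF_x = 0: P_x + 60·cos52° = 0 → P_x = -36.94 kN.
ΣF_y = 0: P_y − 60·sin52° − 50 − 80 = 0 → P_y = 177.3 kN.
ΣM about P: M_P − 60·sin52°·6.5 − 50·8.7 + 450.9 + 395.9 − 80·10.5 = 0 → M_P = 735.5 kN·m.

P_x = -36.94 kN, P_y = 177.3 kN, M_P = 735.5 kN·m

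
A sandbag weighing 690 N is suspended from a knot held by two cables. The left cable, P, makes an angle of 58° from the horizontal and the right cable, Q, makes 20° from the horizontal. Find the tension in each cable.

T_P = 662.9 N, T_Q = 373.8 N

ΣF_x = 0: −T_P·cos58° + T_Q·cos20° = 0 → T_Q = 0.563928·T_P.
ΣF_y = 0: T_P·sin58° + T_Q·sin20° = 690.
Substitute: T_P·(0.848048 + 0.563928·0.34202) = 690 → T_P = 662.873 ≈ 662.9 N.
Then T_Q = 0.563928 × 662.873 = 373.8 N.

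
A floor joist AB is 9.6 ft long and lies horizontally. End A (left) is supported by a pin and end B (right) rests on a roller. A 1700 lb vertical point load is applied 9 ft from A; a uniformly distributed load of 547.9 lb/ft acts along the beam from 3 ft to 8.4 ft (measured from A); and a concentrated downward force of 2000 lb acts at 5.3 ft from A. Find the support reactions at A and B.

Resultant of the distributed load: 547.9 × 5.4 = 2958.66 lb at 5.7 ft from A.
Moments about A: B_y·9.6 − 1700·9 − (547.9·5.4)·5.7 − 2000·5.3 = 0 → B_y = 42764.362/9.6 = 4454.62 ≈ 4455 lb.
ΣF_y = 0: A_y + 4454.62 − 1700 − 547.9·5.4 − 2000 = 0 → A_y = 2204 lb.
ΣF_x = 0: no horizontal applied forces, so A_x = 0.

A_x = 0, A_y = 2204 lb, B_y = 4455 lb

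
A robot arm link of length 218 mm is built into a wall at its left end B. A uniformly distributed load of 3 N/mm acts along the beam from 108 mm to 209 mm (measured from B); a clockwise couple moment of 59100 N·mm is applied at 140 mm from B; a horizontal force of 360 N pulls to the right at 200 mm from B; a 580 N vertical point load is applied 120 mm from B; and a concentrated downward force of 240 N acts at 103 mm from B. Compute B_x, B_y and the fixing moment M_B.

B_x = -360.0 N, B_y = 1123 N, M_B = 201400 N·mm

Resultant of the distributed load: 3 × 101 = 303 N at 158.5 mm from B.
ΣF_x = 0: B_x + 360 = 0 → B_x = -360.0 N.
ΣF_y = 0: B_y − 3·101 − 580 − 240 = 0 → B_y = 1123 N.
ΣM about B: M_B − (3·101)·158.5 − 59100 − 580·120 − 240·103 = 0 → M_B = 201400 N·mm.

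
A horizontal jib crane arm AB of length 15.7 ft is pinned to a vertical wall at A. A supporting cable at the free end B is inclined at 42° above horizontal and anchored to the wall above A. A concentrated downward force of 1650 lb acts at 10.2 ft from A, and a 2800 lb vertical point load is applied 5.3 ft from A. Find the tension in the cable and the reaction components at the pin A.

T = 3015 lb, A_x = 2240 lb, A_y = 2433 lb

ΣM about A: T·sin42°·15.7 − 1650·10.2 − 2800·5.3 = 0 → T = 31670/(15.7·0.669131) = 3014.65 ≈ 3015 lb.
ΣF_x = 0: A_x − T·cos42° = 0 → A_x = 3014.65 × 0.743145 = 2240 lb.
ΣF_y = 0: A_y + T·sin42° − 1650 − 2800 = 0 → A_y = 4450 − 3014.65 × 0.669131 = 2433 lb.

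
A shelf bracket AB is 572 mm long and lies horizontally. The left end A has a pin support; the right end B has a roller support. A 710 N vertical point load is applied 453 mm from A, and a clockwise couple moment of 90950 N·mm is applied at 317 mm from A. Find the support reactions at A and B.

Moments about A: B_y·572 − 710·453 − 90950 = 0 → B_y = 412580/572 = 721.294 ≈ 721.3 N.
ΣF_y = 0: A_y + 721.294 − 710 = 0 → A_y = -11.29 N.
ΣF_x = 0: no horizontal applied forces, so A_x = 0.

A_x = 0, A_y = -11.29 N, B_y = 721.3 N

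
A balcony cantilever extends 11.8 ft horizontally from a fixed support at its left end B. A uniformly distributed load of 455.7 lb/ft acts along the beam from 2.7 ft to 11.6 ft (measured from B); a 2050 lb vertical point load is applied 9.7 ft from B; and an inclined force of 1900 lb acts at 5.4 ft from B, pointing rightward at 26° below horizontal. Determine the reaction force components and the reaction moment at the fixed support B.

Resultant of the distributed load: 455.7 × 8.9 = 4055.73 lb at 7.15 ft from B.
ΣF_x = 0: B_x + 1900·cos26° = 0 → B_x = -1708 lb.
ΣF_y = 0: B_y − 455.7·8.9 − 2050 − 1900·sin26° = 0 → B_y = 6939 lb.
ΣM about B: M_B − (455.7·8.9)·7.15 − 2050·9.7 − 1900·sin26°·5.4 = 0 → M_B = 53380 lb·ft.

B_x = -1708 lb, B_y = 6939 lb, M_B = 53380 lb·ft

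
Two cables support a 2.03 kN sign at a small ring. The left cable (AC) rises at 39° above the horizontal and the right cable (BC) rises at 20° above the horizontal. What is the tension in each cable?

ΣF_x = 0: −T_AC·cos39° + T_BC·cos20° = 0 → T_BC = 0.827021·T_AC.
ΣF_y = 0: T_AC·sin39° + T_BC·sin20° = 2.03.
Substitute: T_AC·(0.62932 + 0.827021·0.34202) = 2.03 → T_AC = 2.22544 ≈ 2.225 kN.
Then T_BC = 0.827021 × 2.22544 = 1.840 kN.

T_AC = 2.225 kN, T_BC = 1.840 kN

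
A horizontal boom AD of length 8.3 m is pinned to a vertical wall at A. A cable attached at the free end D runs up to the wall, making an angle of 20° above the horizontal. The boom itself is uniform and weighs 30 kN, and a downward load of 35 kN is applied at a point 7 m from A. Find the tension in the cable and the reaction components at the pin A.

T = 130.2 kN, A_x = 122.3 kN, A_y = 20.48 kN

ΣM about A: T·sin20°·8.3 − 30·4.15 − 35·7 = 0 → T = 369.5/(8.3·0.34202) = 130.162 ≈ 130.2 kN.
ΣF_x = 0: A_x − T·cos20° = 0 → A_x = 130.162 × 0.939693 = 122.3 kN.
ΣF_y = 0: A_y + T·sin20° − 30 − 35 = 0 → A_y = 65 − 130.162 × 0.34202 = 20.48 kN.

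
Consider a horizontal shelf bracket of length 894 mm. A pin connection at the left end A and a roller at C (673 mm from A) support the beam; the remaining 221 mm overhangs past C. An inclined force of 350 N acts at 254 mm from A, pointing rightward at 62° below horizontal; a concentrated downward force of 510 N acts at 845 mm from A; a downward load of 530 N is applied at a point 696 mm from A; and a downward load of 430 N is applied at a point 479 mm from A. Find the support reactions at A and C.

A_x = -164.3 N, A_y = 167.9 N, C_y = 1611 N

ΣM about A: C_y·673 − 350·sin62°·254 − 510·845 − 530·696 − 430·479 = 0 → C_y = 1084290/673 = 1611.13 ≈ 1611 N.
ΣF_y = 0: A_y + 1611.13 − 350·sin62° − 510 − 530 − 430 = 0 → A_y = 167.9 N.
ΣF_x = 0: A_x + 350·cos62° = 0 → A_x = -164.3 N.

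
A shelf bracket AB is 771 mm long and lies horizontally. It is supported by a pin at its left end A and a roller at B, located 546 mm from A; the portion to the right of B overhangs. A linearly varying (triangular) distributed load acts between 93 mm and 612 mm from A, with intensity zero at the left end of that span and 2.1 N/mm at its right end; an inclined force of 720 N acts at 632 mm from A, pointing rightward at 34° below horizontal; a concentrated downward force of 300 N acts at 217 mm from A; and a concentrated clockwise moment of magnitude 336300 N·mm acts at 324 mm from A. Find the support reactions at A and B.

A_x = -596.9 N, A_y = -391.8 N, B_y = 1639 N

Resultant of the triangular load: ½ × 2.1 × 519 = 544.95 N, acting at 439 mm from A (one-third of the span from the peak).
Taking moments about A: B_y·546 − (½·2.1·519)·439 − 720·sin34°·632 − 300·217 − 336300 = 0 → B_y = 895088/546 = 1639.36 ≈ 1639 N.
ΣF_y = 0: A_y + 1639.36 − ½·2.1·519 − 720·sin34° − 300 = 0 → A_y = -391.8 N.
ΣF_x = 0: A_x + 720·cos34° = 0 → A_x = -596.9 N.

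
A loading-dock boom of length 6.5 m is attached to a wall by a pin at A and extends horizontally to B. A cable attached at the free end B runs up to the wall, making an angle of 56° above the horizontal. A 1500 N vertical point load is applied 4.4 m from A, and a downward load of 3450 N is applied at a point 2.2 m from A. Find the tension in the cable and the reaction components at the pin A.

T = 2633 N, A_x = 1473 N, A_y = 2767 N

ΣM about A: T·sin56°·6.5 − 1500·4.4 − 3450·2.2 = 0 → T = 14190/(6.5·0.829038) = 2633.27 ≈ 2633 N.
ΣF_x = 0: A_x − T·cos56° = 0 → A_x = 2633.27 × 0.559193 = 1473 N.
ΣF_y = 0: A_y + T·sin56° − 1500 − 3450 = 0 → A_y = 4950 − 2633.27 × 0.829038 = 2767 N.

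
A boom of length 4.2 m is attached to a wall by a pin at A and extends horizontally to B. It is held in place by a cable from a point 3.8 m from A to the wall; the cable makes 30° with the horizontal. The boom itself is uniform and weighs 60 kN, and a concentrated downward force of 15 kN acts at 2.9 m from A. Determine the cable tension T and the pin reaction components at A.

T = 89.21 kN, A_x = 77.26 kN, A_y = 30.39 kN

ΣM about A: T·sin30°·3.8 − 60·2.1 − 15·2.9 = 0 → T = 169.5/(3.8·0.5) = 89.2105 ≈ 89.21 kN.
ΣF_x = 0: A_x − T·cos30° = 0 → A_x = 89.2105 × 0.866025 = 77.26 kN.
ΣF_y = 0: A_y + T·sin30° − 60 − 15 = 0 → A_y = 75 − 89.2105 × 0.5 = 30.39 kN.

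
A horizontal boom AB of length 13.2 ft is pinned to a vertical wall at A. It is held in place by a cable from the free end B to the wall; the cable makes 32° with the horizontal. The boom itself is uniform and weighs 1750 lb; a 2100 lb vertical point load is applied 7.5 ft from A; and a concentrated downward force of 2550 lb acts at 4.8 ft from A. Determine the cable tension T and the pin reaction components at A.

ΣM about A: T·sin32°·13.2 − 1750·6.6 − 2100·7.5 − 2550·4.8 = 0 → T = 39540/(13.2·0.529919) = 5652.66 ≈ 5653 lb.
ΣF_x = 0: A_x − T·cos32° = 0 → A_x = 5652.66 × 0.848048 = 4794 lb.
ΣF_y = 0: A_y + T·sin32° − 1750 − 2100 − 2550 = 0 → A_y = 6400 − 5652.66 × 0.529919 = 3405 lb.

T = 5653 lb, A_x = 4794 lb, A_y = 3405 lb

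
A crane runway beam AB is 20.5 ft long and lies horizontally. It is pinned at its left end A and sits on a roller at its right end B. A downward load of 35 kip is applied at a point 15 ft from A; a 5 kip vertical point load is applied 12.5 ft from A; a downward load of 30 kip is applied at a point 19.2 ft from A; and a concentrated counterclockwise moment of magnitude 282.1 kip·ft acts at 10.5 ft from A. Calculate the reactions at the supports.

A_x = 0, A_y = 27.00 kip, B_y = 43.00 kip

Taking moments about A: B_y·20.5 − 35·15 − 5·12.5 − 30·19.2 + 282.1 = 0 → B_y = 881.4/20.5 = 42.9951 ≈ 43.00 kip.
ΣF_y = 0: A_y + 42.9951 − 35 − 5 − 30 = 0 → A_y = 27.00 kip.
ΣF_x = 0: no horizontal applied forces, so A_x = 0.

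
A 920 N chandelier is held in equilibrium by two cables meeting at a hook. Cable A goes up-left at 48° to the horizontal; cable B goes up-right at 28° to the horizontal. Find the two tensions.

ΣF_x = 0: −T_A·cos48° + T_B·cos28° = 0 → T_B = 0.757837·T_A.
ΣF_y = 0: T_A·sin48° + T_B·sin28° = 920.
Substitute: T_A·(0.743145 + 0.757837·0.469472) = 920 → T_A = 837.179 ≈ 837.2 N.
Then T_B = 0.757837 × 837.179 = 634.4 N.

T_A = 837.2 N, T_B = 634.4 N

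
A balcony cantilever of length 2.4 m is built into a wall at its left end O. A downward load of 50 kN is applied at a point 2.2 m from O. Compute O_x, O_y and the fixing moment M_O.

ΣF_x = 0: O_x = 0.
ΣF_y = 0: O_y − 50 = 0 → O_y = 50.00 kN.
ΣM about O: M_O − 50·2.2 = 0 → M_O = 110.0 kN·m.

O_x = 0, O_y = 50.00 kN, M_O = 110.0 kN·m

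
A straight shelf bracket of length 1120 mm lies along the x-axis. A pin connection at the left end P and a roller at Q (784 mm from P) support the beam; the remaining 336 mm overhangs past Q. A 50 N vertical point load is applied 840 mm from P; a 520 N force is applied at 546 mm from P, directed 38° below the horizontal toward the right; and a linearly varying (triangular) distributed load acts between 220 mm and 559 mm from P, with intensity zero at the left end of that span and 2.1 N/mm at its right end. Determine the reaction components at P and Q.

P_x = -409.8 N, P_y = 247.1 N, Q_y = 479.0 N

Resultant of the triangular load: ½ × 2.1 × 339 = 355.95 N, acting at 446 mm from P (one-third of the span from the peak).
Taking moments about P: Q_y·784 − 50·840 − 520·sin38°·546 − (½·2.1·339)·446 = 0 → Q_y = 375552/784 = 479.02 ≈ 479.0 N.
ΣF_y = 0: P_y + 479.02 − 50 − 520·sin38° − ½·2.1·339 = 0 → P_y = 247.1 N.
ΣF_x = 0: P_x + 520·cos38° = 0 → P_x = -409.8 N.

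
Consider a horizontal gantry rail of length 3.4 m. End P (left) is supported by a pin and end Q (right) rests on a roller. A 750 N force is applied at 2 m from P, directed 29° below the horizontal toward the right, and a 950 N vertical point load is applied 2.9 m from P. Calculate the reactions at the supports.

P_x = -656.0 N, P_y = 289.4 N, Q_y = 1024 N

Moments about P: Q_y·3.4 − 750·sin29°·2 − 950·2.9 = 0 → Q_y = 3482.21/3.4 = 1024.18 ≈ 1024 N.
ΣF_y = 0: P_y + 1024.18 − 750·sin29° − 950 = 0 → P_y = 289.4 N.
ΣF_x = 0: P_x + 750·cos29° = 0 → P_x = -656.0 N.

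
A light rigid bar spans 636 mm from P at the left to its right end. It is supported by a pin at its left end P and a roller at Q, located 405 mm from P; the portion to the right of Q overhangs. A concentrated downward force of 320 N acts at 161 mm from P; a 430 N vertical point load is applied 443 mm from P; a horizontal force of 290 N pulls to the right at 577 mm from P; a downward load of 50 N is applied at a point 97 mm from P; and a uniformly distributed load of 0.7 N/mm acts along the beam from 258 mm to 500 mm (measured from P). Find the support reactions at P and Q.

Resultant of the distributed load: 0.7 × 242 = 169.4 N at 379 mm from P.
ΣM about P: Q_y·405 − 320·161 − 430·443 − 50·97 − (0.7·242)·379 = 0 → Q_y = 311062.6/405 = 768.056 ≈ 768.1 N.
ΣF_y = 0: P_y + 768.056 − 320 − 430 − 50 − 0.7·242 = 0 → P_y = 201.3 N.
ΣF_x = 0: P_x + 290 = 0 → P_x = -290.0 N.

P_x = -290.0 N, P_y = 201.3 N, Q_y = 768.1 N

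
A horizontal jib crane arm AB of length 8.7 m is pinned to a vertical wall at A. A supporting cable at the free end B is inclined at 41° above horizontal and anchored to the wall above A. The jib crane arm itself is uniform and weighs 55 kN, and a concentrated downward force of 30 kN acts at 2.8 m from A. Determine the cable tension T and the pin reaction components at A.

ΣM about A: T·sin41°·8.7 − 55·4.35 − 30·2.8 = 0 → T = 323.25/(8.7·0.656059) = 56.6339 ≈ 56.63 kN.
ΣF_x = 0: A_x − T·cos41° = 0 → A_x = 56.6339 × 0.75471 = 42.74 kN.
ΣF_y = 0: A_y + T·sin41° − 55 − 30 = 0 → A_y = 85 − 56.6339 × 0.656059 = 47.84 kN.

T = 56.63 kN, A_x = 42.74 kN, A_y = 47.84 kN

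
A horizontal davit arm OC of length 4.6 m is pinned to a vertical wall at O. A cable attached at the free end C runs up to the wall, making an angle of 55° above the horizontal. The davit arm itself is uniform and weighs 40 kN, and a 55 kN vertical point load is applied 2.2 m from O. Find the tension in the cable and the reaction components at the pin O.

ΣM about O: T·sin55°·4.6 − 40·2.3 − 55·2.2 = 0 → T = 213/(4.6·0.819152) = 56.5272 ≈ 56.53 kN.
ΣF_x = 0: O_x − T·cos55° = 0 → O_x = 56.5272 × 0.573576 = 32.42 kN.
ΣF_y = 0: O_y + T·sin55° − 40 − 55 = 0 → O_y = 95 − 56.5272 × 0.819152 = 48.70 kN.

T = 56.53 kN, O_x = 32.42 kN, O_y = 48.70 kN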